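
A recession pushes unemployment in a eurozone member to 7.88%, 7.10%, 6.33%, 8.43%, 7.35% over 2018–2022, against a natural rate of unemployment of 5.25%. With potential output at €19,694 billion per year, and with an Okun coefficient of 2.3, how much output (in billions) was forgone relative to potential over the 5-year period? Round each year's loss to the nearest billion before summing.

Year 2018: gap = -2.3 × (7.88 - 5.25) = -6.049%, loss ≈ 19694 × 6.049/100 ≈ 1191.
Year 2019: gap = -2.3 × (7.1 - 5.25) = -4.255%, loss ≈ 19694 × 4.255/100 ≈ 838.
Year 2020: gap = -2.3 × (6.33 - 5.25) = -2.484%, loss ≈ 19694 × 2.484/100 ≈ 489.
Year 2021: gap = -2.3 × (8.43 - 5.25) = -7.314%, loss ≈ 19694 × 7.314/100 ≈ 1440.
Year 2022: gap = -2.3 × (7.35 - 5.25) = -4.83%, loss ≈ 19694 × 4.83/100 ≈ 951.
Total lost output = 1191 + 838 + 489 + 1440 + 951 = 4909 billion.

€4,909 billion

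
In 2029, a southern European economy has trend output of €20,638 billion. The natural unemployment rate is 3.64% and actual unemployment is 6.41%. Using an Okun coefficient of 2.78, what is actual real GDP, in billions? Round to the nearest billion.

Unemployment gap = 6.41 - 3.64 = 2.77 points, so the output gap is -2.78 × 2.77 = -7.7006%.
Actual GDP = 20638 × (1 - 7.7006/100) = 20638 × 0.922994 ≈ 19049 billion.

€19,049 billion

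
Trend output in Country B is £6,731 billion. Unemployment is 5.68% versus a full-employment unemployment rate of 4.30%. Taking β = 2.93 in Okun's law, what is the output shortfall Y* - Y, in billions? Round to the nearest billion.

£272 billion

Output gap = -2.93 × (5.68 - 4.3) = -2.93 × 1.38 = -4.0434%.
Actual GDP ≈ 6731 × 0.959566 ≈ 6459 billion, so the shortfall is 6731 - 6459 = 272 billion.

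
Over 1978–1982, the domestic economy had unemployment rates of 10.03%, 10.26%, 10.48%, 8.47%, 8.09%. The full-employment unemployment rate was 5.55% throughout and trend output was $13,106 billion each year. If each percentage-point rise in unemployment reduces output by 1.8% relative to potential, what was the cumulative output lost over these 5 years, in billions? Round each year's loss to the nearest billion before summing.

Year 1978: gap = -1.8 × (10.03 - 5.55) = -8.064%, loss ≈ 13106 × 8.064/100 ≈ 1057.
Year 1979: gap = -1.8 × (10.26 - 5.55) = -8.478%, loss ≈ 13106 × 8.478/100 ≈ 1111.
Year 1980: gap = -1.8 × (10.48 - 5.55) = -8.874%, loss ≈ 13106 × 8.874/100 ≈ 1163.
Year 1981: gap = -1.8 × (8.47 - 5.55) = -5.256%, loss ≈ 13106 × 5.256/100 ≈ 689.
Year 1982: gap = -1.8 × (8.09 - 5.55) = -4.572%, loss ≈ 13106 × 4.572/100 ≈ 599.
Total lost output = 1057 + 1111 + 1163 + 689 + 599 = 4619 billion.

$4,619 billion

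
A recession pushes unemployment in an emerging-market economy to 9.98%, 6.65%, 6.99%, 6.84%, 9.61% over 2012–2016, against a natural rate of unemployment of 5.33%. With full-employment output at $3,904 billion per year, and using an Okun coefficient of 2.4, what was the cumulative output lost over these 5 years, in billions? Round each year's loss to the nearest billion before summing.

Year 2012: gap = -2.4 × (9.98 - 5.33) = -11.16%, loss ≈ 3904 × 11.16/100 ≈ 436.
Year 2013: gap = -2.4 × (6.65 - 5.33) = -3.168%, loss ≈ 3904 × 3.168/100 ≈ 124.
Year 2014: gap = -2.4 × (6.99 - 5.33) = -3.984%, loss ≈ 3904 × 3.984/100 ≈ 156.
Year 2015: gap = -2.4 × (6.84 - 5.33) = -3.624%, loss ≈ 3904 × 3.624/100 ≈ 141.
Year 2016: gap = -2.4 × (9.61 - 5.33) = -10.272%, loss ≈ 3904 × 10.272/100 ≈ 401.
Total lost output = 436 + 124 + 156 + 141 + 401 = 1258 billion.

$1,258 billion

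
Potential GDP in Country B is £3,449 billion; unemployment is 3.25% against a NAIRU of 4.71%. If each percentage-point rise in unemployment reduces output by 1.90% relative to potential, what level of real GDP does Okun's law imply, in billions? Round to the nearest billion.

Unemployment gap = 3.25 - 4.71 = -1.46 points, so the output gap is -1.9 × (-1.46) = 2.774%.
Actual GDP = 3449 × (1 + 2.774/100) = 3449 × 1.02774 ≈ 3545 billion.

£3,545 billion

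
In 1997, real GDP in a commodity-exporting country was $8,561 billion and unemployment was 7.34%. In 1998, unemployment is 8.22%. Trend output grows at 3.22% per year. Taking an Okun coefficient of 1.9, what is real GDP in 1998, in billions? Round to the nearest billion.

Δu = 8.22 - 7.34 = 0.88 points.
Okun's law (growth form): g_Y = g_Y* - β × Δu = 3.22 - 1.9 × (0.88) = 3.22 - 1.672 = 1.548%.
Real GDP in the next year = 8561 × (1 + 1.548/100) = 8561 × 1.01548 ≈ 8694 billion.

$8,694 billion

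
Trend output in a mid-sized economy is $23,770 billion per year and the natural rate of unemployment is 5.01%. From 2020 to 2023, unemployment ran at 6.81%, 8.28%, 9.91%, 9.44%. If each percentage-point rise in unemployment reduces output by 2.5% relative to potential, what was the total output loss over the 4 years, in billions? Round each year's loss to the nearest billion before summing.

$8,558 billion

Year 2020: gap = -2.5 × (6.81 - 5.01) = -4.5%, loss ≈ 23770 × 4.5/100 ≈ 1070.
Year 2021: gap = -2.5 × (8.28 - 5.01) = -8.175%, loss ≈ 23770 × 8.175/100 ≈ 1943.
Year 2022: gap = -2.5 × (9.91 - 5.01) = -12.25%, loss ≈ 23770 × 12.25/100 ≈ 2912.
Year 2023: gap = -2.5 × (9.44 - 5.01) = -11.075%, loss ≈ 23770 × 11.075/100 ≈ 2633.
Total lost output = 1070 + 1943 + 2912 + 2633 = 8558 billion.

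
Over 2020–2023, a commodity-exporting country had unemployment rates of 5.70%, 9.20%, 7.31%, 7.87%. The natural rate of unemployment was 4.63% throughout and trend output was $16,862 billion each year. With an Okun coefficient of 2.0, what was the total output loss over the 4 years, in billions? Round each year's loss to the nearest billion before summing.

Year 2020: gap = -2.0 × (5.7 - 4.63) = -2.14%, loss ≈ 16862 × 2.14/100 ≈ 361.
Year 2021: gap = -2.0 × (9.2 - 4.63) = -9.14%, loss ≈ 16862 × 9.14/100 ≈ 1541.
Year 2022: gap = -2.0 × (7.31 - 4.63) = -5.36%, loss ≈ 16862 × 5.36/100 ≈ 904.
Year 2023: gap = -2.0 × (7.87 - 4.63) = -6.48%, loss ≈ 16862 × 6.48/100 ≈ 1093.
Total lost output = 361 + 1541 + 904 + 1093 = 3899 billion.

$3,899 billion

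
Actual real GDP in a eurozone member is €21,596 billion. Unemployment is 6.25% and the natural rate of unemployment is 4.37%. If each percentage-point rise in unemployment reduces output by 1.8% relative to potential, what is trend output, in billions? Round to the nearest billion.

€22,352 billion

Unemployment gap = 6.25 - 4.37 = 1.88 points, so output gap = -1.8 × 1.88 = -3.384%.
Since Y = Y* × (1 + gap/100), Y* = 21596/0.96616 ≈ 22352 billion.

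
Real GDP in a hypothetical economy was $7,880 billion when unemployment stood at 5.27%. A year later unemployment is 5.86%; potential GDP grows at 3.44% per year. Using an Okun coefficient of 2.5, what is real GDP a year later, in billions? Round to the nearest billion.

$8,035 billion

Δu = 5.86 - 5.27 = 0.59 points.
Okun's law (growth form): g_Y = g_Y* - β × Δu = 3.44 - 2.5 × (0.59) = 3.44 - 1.475 = 1.965%.
Real GDP in the next year = 7880 × (1 + 1.965/100) = 7880 × 1.01965 ≈ 8035 billion.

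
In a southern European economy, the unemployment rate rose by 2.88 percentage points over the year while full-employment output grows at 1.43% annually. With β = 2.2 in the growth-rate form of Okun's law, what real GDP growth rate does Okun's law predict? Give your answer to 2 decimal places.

-4.91%

Growth-rate Okun's law: g_Y = g_Y* - β × Δu.
g_Y = 1.43 - 2.2 × (2.88) = 1.43 - 6.336 = -4.906%, i.e. -4.91% to 2 d.p.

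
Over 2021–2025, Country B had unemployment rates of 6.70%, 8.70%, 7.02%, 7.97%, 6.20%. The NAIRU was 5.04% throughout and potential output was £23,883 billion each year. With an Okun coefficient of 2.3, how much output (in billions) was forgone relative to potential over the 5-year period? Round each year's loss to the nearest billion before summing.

£6,256 billion

Year 2021: gap = -2.3 × (6.7 - 5.04) = -3.818%, loss ≈ 23883 × 3.818/100 ≈ 912.
Year 2022: gap = -2.3 × (8.7 - 5.04) = -8.418%, loss ≈ 23883 × 8.418/100 ≈ 2010.
Year 2023: gap = -2.3 × (7.02 - 5.04) = -4.554%, loss ≈ 23883 × 4.554/100 ≈ 1088.
Year 2024: gap = -2.3 × (7.97 - 5.04) = -6.739%, loss ≈ 23883 × 6.739/100 ≈ 1609.
Year 2025: gap = -2.3 × (6.2 - 5.04) = -2.668%, loss ≈ 23883 × 2.668/100 ≈ 637.
Total lost output = 912 + 2010 + 1088 + 1609 + 637 = 6256 billion.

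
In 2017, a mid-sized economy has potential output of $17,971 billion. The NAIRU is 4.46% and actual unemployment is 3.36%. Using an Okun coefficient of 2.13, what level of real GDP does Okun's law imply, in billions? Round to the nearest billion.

Unemployment gap = 3.36 - 4.46 = -1.1 points, so the output gap is -2.13 × (-1.1) = 2.343%.
Actual GDP = 17971 × (1 + 2.343/100) = 17971 × 1.02343 ≈ 18392 billion.

$18,392 billion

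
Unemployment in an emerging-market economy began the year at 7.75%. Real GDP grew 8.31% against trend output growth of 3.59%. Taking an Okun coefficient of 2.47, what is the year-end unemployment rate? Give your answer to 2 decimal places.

Growth-rate Okun's law: g_Y = g_Y* - β × Δu, so Δu = (g_Y* - g_Y)/β.
Δu = (3.59 - 8.31)/2.47 = -4.72/2.47 = -1.91 percentage points.
Year-end unemployment = 7.75 - 1.91 = 5.84%.

5.84%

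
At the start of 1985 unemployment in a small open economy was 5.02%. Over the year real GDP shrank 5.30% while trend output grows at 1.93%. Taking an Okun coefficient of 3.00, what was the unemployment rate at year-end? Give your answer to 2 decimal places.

7.43%

Growth-rate Okun's law: g_Y = g_Y* - β × Δu, so Δu = (g_Y* - g_Y)/β.
Δu = (1.93 + 5.3)/3.00 = 7.23/3.00 = 2.41 percentage points.
Year-end unemployment = 5.02 + 2.41 = 7.43%.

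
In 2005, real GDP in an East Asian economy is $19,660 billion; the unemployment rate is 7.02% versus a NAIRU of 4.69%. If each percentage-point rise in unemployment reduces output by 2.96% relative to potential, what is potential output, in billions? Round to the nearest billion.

$21,116 billion

Unemployment gap = 7.02 - 4.69 = 2.33 points, so output gap = -2.96 × 2.33 = -6.8968%.
Since Y = Y* × (1 + gap/100), Y* = 19660/0.931032 ≈ 21116 billion.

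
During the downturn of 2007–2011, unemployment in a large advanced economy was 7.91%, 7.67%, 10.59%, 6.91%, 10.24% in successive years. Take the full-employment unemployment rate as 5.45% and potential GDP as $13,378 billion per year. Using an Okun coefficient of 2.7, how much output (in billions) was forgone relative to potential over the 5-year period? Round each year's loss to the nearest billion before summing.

Year 2007: gap = -2.7 × (7.91 - 5.45) = -6.642%, loss ≈ 13378 × 6.642/100 ≈ 889.
Year 2008: gap = -2.7 × (7.67 - 5.45) = -5.994%, loss ≈ 13378 × 5.994/100 ≈ 802.
Year 2009: gap = -2.7 × (10.59 - 5.45) = -13.878%, loss ≈ 13378 × 13.878/100 ≈ 1857.
Year 2010: gap = -2.7 × (6.91 - 5.45) = -3.942%, loss ≈ 13378 × 3.942/100 ≈ 527.
Year 2011: gap = -2.7 × (10.24 - 5.45) = -12.933%, loss ≈ 13378 × 12.933/100 ≈ 1730.
Total lost output = 889 + 802 + 1857 + 527 + 1730 = 5805 billion.

$5,805 billion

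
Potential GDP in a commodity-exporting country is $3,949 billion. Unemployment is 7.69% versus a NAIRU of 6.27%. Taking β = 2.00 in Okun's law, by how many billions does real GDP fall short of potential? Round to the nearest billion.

Output gap = -2.00 × (7.69 - 6.27) = -2 × 1.42 = -2.84%.
Actual GDP ≈ 3949 × 0.9716 ≈ 3837 billion, so the shortfall is 3949 - 3837 = 112 billion.

$112 billion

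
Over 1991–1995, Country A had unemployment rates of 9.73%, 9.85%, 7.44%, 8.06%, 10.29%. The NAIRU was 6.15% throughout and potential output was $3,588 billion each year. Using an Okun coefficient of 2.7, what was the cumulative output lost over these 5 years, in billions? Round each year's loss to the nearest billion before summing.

$1,416 billion

Year 1991: gap = -2.7 × (9.73 - 6.15) = -9.666%, loss ≈ 3588 × 9.666/100 ≈ 347.
Year 1992: gap = -2.7 × (9.85 - 6.15) = -9.99%, loss ≈ 3588 × 9.99/100 ≈ 358.
Year 1993: gap = -2.7 × (7.44 - 6.15) = -3.483%, loss ≈ 3588 × 3.483/100 ≈ 125.
Year 1994: gap = -2.7 × (8.06 - 6.15) = -5.157%, loss ≈ 3588 × 5.157/100 ≈ 185.
Year 1995: gap = -2.7 × (10.29 - 6.15) = -11.178%, loss ≈ 3588 × 11.178/100 ≈ 401.
Total lost output = 347 + 358 + 125 + 185 + 401 = 1416 billion.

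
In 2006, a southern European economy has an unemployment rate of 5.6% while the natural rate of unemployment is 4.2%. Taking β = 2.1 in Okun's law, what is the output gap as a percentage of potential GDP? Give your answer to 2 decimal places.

-2.94%

The unemployment gap is 5.6 - 4.2 = 1.4 percentage points.
Okun's law gives an output gap of -2.1 × 1.4 = -2.94%, i.e. 2.94% below potential.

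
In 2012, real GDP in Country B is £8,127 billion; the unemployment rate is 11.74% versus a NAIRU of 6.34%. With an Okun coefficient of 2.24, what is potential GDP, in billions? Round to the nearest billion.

Unemployment gap = 11.74 - 6.34 = 5.4 points, so output gap = -2.24 × 5.4 = -12.096%.
Since Y = Y* × (1 + gap/100), Y* = 8127/0.87904 ≈ 9245 billion.

£9,245 billion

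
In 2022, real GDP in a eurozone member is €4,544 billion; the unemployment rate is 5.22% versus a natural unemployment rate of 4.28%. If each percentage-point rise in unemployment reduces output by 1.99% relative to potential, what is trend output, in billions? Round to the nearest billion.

€4,631 billion

Unemployment gap = 5.22 - 4.28 = 0.94 points, so output gap = -1.99 × 0.94 = -1.8706%.
Since Y = Y* × (1 + gap/100), Y* = 4544/0.981294 ≈ 4631 billion.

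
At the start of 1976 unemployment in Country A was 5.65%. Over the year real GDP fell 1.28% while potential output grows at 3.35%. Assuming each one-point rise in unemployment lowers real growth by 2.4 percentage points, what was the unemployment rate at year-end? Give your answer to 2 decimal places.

7.58%

Growth-rate Okun's law: g_Y = g_Y* - β × Δu, so Δu = (g_Y* - g_Y)/β.
Δu = (3.35 + 1.28)/2.4 = 4.63/2.4 = 1.93 percentage points.
Year-end unemployment = 5.65 + 1.93 = 7.58%.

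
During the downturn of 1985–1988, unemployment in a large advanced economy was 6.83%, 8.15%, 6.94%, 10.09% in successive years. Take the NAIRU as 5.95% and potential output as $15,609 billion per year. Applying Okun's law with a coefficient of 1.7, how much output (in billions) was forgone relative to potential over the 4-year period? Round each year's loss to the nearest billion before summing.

Year 1985: gap = -1.7 × (6.83 - 5.95) = -1.496%, loss ≈ 15609 × 1.496/100 ≈ 234.
Year 1986: gap = -1.7 × (8.15 - 5.95) = -3.74%, loss ≈ 15609 × 3.74/100 ≈ 584.
Year 1987: gap = -1.7 × (6.94 - 5.95) = -1.683%, loss ≈ 15609 × 1.683/100 ≈ 263.
Year 1988: gap = -1.7 × (10.09 - 5.95) = -7.038%, loss ≈ 15609 × 7.038/100 ≈ 1099.
Total lost output = 234 + 584 + 263 + 1099 = 2180 billion.

$2,180 billion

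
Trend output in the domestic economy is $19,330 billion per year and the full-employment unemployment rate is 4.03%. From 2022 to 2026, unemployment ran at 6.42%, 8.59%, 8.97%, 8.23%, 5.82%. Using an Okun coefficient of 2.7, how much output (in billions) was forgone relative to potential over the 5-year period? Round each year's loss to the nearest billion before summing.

Year 2022: gap = -2.7 × (6.42 - 4.03) = -6.453%, loss ≈ 19330 × 6.453/100 ≈ 1247.
Year 2023: gap = -2.7 × (8.59 - 4.03) = -12.312%, loss ≈ 19330 × 12.312/100 ≈ 2380.
Year 2024: gap = -2.7 × (8.97 - 4.03) = -13.338%, loss ≈ 19330 × 13.338/100 ≈ 2578.
Year 2025: gap = -2.7 × (8.23 - 4.03) = -11.34%, loss ≈ 19330 × 11.34/100 ≈ 2192.
Year 2026: gap = -2.7 × (5.82 - 4.03) = -4.833%, loss ≈ 19330 × 4.833/100 ≈ 934.
Total lost output = 1247 + 2380 + 2578 + 2192 + 934 = 9331 billion.

$9,331 billion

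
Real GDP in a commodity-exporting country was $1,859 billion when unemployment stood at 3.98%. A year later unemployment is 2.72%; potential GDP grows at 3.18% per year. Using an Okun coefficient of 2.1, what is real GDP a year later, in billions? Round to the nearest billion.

$1,967 billion

Δu = 2.72 - 3.98 = -1.26 points.
Okun's law (growth form): g_Y = g_Y* - β × Δu = 3.18 - 2.1 × (-1.26) = 3.18 + 2.646 = 5.826%.
Real GDP in the next year = 1859 × (1 + 5.826/100) = 1859 × 1.05826 ≈ 1967 billion.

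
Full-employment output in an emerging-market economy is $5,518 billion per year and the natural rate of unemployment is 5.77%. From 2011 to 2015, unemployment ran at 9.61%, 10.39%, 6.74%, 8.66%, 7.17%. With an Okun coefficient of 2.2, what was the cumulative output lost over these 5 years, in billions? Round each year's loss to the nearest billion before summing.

$1,666 billion

Year 2011: gap = -2.2 × (9.61 - 5.77) = -8.448%, loss ≈ 5518 × 8.448/100 ≈ 466.
Year 2012: gap = -2.2 × (10.39 - 5.77) = -10.164%, loss ≈ 5518 × 10.164/100 ≈ 561.
Year 2013: gap = -2.2 × (6.74 - 5.77) = -2.134%, loss ≈ 5518 × 2.134/100 ≈ 118.
Year 2014: gap = -2.2 × (8.66 - 5.77) = -6.358%, loss ≈ 5518 × 6.358/100 ≈ 351.
Year 2015: gap = -2.2 × (7.17 - 5.77) = -3.08%, loss ≈ 5518 × 3.08/100 ≈ 170.
Total lost output = 466 + 561 + 118 + 351 + 170 = 1666 billion.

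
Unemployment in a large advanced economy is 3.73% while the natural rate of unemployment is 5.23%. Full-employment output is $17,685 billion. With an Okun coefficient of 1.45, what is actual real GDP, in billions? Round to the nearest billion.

Unemployment gap = 3.73 - 5.23 = -1.5 points, so the output gap is -1.45 × (-1.5) = 2.175%.
Actual GDP = 17685 × (1 + 2.175/100) = 17685 × 1.02175 ≈ 18070 billion.

$18,070 billion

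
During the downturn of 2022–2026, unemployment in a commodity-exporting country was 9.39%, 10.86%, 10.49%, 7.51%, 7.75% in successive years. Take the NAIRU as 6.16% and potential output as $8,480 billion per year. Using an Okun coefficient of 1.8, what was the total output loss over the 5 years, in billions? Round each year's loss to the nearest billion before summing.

Year 2022: gap = -1.8 × (9.39 - 6.16) = -5.814%, loss ≈ 8480 × 5.814/100 ≈ 493.
Year 2023: gap = -1.8 × (10.86 - 6.16) = -8.46%, loss ≈ 8480 × 8.46/100 ≈ 717.
Year 2024: gap = -1.8 × (10.49 - 6.16) = -7.794%, loss ≈ 8480 × 7.794/100 ≈ 661.
Year 2025: gap = -1.8 × (7.51 - 6.16) = -2.43%, loss ≈ 8480 × 2.43/100 ≈ 206.
Year 2026: gap = -1.8 × (7.75 - 6.16) = -2.862%, loss ≈ 8480 × 2.862/100 ≈ 243.
Total lost output = 493 + 717 + 661 + 206 + 243 = 2320 billion.

$2,320 billion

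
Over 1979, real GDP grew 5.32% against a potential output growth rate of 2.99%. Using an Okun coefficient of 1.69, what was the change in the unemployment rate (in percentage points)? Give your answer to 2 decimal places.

Growth-rate Okun's law: g_Y = g_Y* - β × Δu, so Δu = (g_Y* - g_Y)/β.
Δu = (2.99 - 5.32)/1.69 = -2.33/1.69 = -1.38 percentage points.

-1.38 percentage points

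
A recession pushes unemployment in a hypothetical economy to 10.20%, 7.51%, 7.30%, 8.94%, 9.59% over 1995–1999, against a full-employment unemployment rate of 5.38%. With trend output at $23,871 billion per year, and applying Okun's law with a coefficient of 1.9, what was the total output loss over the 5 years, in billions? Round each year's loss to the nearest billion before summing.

Year 1995: gap = -1.9 × (10.2 - 5.38) = -9.158%, loss ≈ 23871 × 9.158/100 ≈ 2186.
Year 1996: gap = -1.9 × (7.51 - 5.38) = -4.047%, loss ≈ 23871 × 4.047/100 ≈ 966.
Year 1997: gap = -1.9 × (7.3 - 5.38) = -3.648%, loss ≈ 23871 × 3.648/100 ≈ 871.
Year 1998: gap = -1.9 × (8.94 - 5.38) = -6.764%, loss ≈ 23871 × 6.764/100 ≈ 1615.
Year 1999: gap = -1.9 × (9.59 - 5.38) = -7.999%, loss ≈ 23871 × 7.999/100 ≈ 1909.
Total lost output = 2186 + 966 + 871 + 1615 + 1909 = 7547 billion.

$7,547 billion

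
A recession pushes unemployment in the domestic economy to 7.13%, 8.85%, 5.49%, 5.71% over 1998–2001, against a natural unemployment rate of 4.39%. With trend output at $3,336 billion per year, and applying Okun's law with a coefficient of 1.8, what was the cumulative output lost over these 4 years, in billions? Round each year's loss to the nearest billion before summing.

Year 1998: gap = -1.8 × (7.13 - 4.39) = -4.932%, loss ≈ 3336 × 4.932/100 ≈ 165.
Year 1999: gap = -1.8 × (8.85 - 4.39) = -8.028%, loss ≈ 3336 × 8.028/100 ≈ 268.
Year 2000: gap = -1.8 × (5.49 - 4.39) = -1.98%, loss ≈ 3336 × 1.98/100 ≈ 66.
Year 2001: gap = -1.8 × (5.71 - 4.39) = -2.376%, loss ≈ 3336 × 2.376/100 ≈ 79.
Total lost output = 165 + 268 + 66 + 79 = 578 billion.

$578 billion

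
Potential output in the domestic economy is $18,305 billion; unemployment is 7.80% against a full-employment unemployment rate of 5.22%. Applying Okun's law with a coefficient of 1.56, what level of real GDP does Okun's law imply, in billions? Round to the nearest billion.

Unemployment gap = 7.8 - 5.22 = 2.58 points, so the output gap is -1.56 × 2.58 = -4.0248%.
Actual GDP = 18305 × (1 - 4.0248/100) = 18305 × 0.959752 ≈ 17568 billion.

$17,568 billion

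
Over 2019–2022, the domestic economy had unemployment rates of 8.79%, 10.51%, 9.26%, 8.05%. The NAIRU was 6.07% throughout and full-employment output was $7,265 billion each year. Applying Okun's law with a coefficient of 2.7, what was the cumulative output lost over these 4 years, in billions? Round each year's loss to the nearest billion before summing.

$2,419 billion

Year 2019: gap = -2.7 × (8.79 - 6.07) = -7.344%, loss ≈ 7265 × 7.344/100 ≈ 534.
Year 2020: gap = -2.7 × (10.51 - 6.07) = -11.988%, loss ≈ 7265 × 11.988/100 ≈ 871.
Year 2021: gap = -2.7 × (9.26 - 6.07) = -8.613%, loss ≈ 7265 × 8.613/100 ≈ 626.
Year 2022: gap = -2.7 × (8.05 - 6.07) = -5.346%, loss ≈ 7265 × 5.346/100 ≈ 388.
Total lost output = 534 + 871 + 626 + 388 = 2419 billion.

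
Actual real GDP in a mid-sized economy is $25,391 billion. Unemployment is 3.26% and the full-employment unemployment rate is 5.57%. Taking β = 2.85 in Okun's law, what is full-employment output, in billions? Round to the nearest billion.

$23,823 billion

Unemployment gap = 3.26 - 5.57 = -2.31 points, so output gap = -2.85 × (-2.31) = 6.5835%.
Since Y = Y* × (1 + gap/100), Y* = 25391/1.065835 ≈ 23823 billion.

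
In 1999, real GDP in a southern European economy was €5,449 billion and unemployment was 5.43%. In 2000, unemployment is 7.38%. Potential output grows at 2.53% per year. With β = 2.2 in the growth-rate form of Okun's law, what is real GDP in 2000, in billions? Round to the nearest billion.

€5,353 billion

Δu = 7.38 - 5.43 = 1.95 points.
Okun's law (growth form): g_Y = g_Y* - β × Δu = 2.53 - 2.2 × (1.95) = 2.53 - 4.29 = -1.76%.
Real GDP in the next year = 5449 × (1 - 1.76/100) = 5449 × 0.9824 ≈ 5353 billion.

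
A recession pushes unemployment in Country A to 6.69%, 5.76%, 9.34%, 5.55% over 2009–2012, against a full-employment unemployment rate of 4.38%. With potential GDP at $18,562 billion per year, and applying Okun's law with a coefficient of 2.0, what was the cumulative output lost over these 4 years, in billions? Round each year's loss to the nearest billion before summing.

Year 2009: gap = -2.0 × (6.69 - 4.38) = -4.62%, loss ≈ 18562 × 4.62/100 ≈ 858.
Year 2010: gap = -2.0 × (5.76 - 4.38) = -2.76%, loss ≈ 18562 × 2.76/100 ≈ 512.
Year 2011: gap = -2.0 × (9.34 - 4.38) = -9.92%, loss ≈ 18562 × 9.92/100 ≈ 1841.
Year 2012: gap = -2.0 × (5.55 - 4.38) = -2.34%, loss ≈ 18562 × 2.34/100 ≈ 434.
Total lost output = 858 + 512 + 1841 + 434 = 3645 billion.

$3,645 billion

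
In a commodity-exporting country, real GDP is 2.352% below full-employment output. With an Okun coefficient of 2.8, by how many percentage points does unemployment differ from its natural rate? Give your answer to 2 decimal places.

Okun's law: output gap = -β × (u - u*), so u - u* = -(output gap)/β.
u - u* = -(-2.352)/2.8 = 0.84 percentage points.

0.84 percentage points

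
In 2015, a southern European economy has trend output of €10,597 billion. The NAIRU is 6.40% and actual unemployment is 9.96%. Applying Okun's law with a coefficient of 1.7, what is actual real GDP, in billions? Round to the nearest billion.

Unemployment gap = 9.96 - 6.4 = 3.56 points, so the output gap is -1.7 × 3.56 = -6.052%.
Actual GDP = 10597 × (1 - 6.052/100) = 10597 × 0.93948 ≈ 9956 billion.

€9,956 billion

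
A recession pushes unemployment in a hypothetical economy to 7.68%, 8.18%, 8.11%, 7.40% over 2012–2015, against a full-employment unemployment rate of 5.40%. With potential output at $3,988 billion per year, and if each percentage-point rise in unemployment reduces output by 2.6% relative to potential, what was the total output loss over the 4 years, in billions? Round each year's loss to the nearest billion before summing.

$1,012 billion

Year 2012: gap = -2.6 × (7.68 - 5.4) = -5.928%, loss ≈ 3988 × 5.928/100 ≈ 236.
Year 2013: gap = -2.6 × (8.18 - 5.4) = -7.228%, loss ≈ 3988 × 7.228/100 ≈ 288.
Year 2014: gap = -2.6 × (8.11 - 5.4) = -7.046%, loss ≈ 3988 × 7.046/100 ≈ 281.
Year 2015: gap = -2.6 × (7.4 - 5.4) = -5.2%, loss ≈ 3988 × 5.2/100 ≈ 207.
Total lost output = 236 + 288 + 281 + 207 = 1012 billion.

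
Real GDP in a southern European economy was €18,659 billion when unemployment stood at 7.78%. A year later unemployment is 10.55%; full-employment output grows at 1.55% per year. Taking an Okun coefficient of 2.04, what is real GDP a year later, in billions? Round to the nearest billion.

€17,894 billion

Δu = 10.55 - 7.78 = 2.77 points.
Okun's law (growth form): g_Y = g_Y* - β × Δu = 1.55 - 2.04 × (2.77) = 1.55 - 5.6508 = -4.1008%.
Real GDP in the next year = 18659 × (1 - 4.1008/100) = 18659 × 0.958992 ≈ 17894 billion.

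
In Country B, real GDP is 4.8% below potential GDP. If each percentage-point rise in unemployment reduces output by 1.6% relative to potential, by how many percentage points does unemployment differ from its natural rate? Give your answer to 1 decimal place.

3.0 percentage points

Okun's law: output gap = -β × (u - u*), so u - u* = -(output gap)/β.
u - u* = -(-4.8)/1.6 = 3 percentage points.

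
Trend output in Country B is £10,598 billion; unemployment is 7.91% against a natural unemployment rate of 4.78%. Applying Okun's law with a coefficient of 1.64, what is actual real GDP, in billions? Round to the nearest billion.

£10,054 billion

Unemployment gap = 7.91 - 4.78 = 3.13 points, so the output gap is -1.64 × 3.13 = -5.1332%.
Actual GDP = 10598 × (1 - 5.1332/100) = 10598 × 0.948668 ≈ 10054 billion.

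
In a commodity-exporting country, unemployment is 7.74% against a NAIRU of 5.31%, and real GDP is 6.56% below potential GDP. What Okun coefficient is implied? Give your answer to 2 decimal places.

Okun's law: output gap = -β × (u - u*).
-6.56 = -β × (7.74 - 5.31) = -β × 2.43, so β = 6.56/2.43 = 2.70.

β ≈ 2.70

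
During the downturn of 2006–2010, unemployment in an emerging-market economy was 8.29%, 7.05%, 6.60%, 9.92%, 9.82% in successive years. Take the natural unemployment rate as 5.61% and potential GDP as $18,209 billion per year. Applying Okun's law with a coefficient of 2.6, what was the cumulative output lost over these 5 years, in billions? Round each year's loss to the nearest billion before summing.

Year 2006: gap = -2.6 × (8.29 - 5.61) = -6.968%, loss ≈ 18209 × 6.968/100 ≈ 1269.
Year 2007: gap = -2.6 × (7.05 - 5.61) = -3.744%, loss ≈ 18209 × 3.744/100 ≈ 682.
Year 2008: gap = -2.6 × (6.6 - 5.61) = -2.574%, loss ≈ 18209 × 2.574/100 ≈ 469.
Year 2009: gap = -2.6 × (9.92 - 5.61) = -11.206%, loss ≈ 18209 × 11.206/100 ≈ 2041.
Year 2010: gap = -2.6 × (9.82 - 5.61) = -10.946%, loss ≈ 18209 × 10.946/100 ≈ 1993.
Total lost output = 1269 + 682 + 469 + 2041 + 1993 = 6454 billion.

$6,454 billion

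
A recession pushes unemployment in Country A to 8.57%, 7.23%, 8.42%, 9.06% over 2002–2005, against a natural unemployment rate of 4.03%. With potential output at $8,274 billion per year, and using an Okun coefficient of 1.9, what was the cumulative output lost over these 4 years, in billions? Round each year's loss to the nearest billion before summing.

Year 2002: gap = -1.9 × (8.57 - 4.03) = -8.626%, loss ≈ 8274 × 8.626/100 ≈ 714.
Year 2003: gap = -1.9 × (7.23 - 4.03) = -6.08%, loss ≈ 8274 × 6.08/100 ≈ 503.
Year 2004: gap = -1.9 × (8.42 - 4.03) = -8.341%, loss ≈ 8274 × 8.341/100 ≈ 690.
Year 2005: gap = -1.9 × (9.06 - 4.03) = -9.557%, loss ≈ 8274 × 9.557/100 ≈ 791.
Total lost output = 714 + 503 + 690 + 791 = 2698 billion.

$2,698 billion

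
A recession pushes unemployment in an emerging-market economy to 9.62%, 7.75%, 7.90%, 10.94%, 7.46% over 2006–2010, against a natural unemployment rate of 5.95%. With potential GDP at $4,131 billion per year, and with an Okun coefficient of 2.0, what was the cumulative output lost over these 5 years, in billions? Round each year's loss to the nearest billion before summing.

$1,150 billion

Year 2006: gap = -2.0 × (9.62 - 5.95) = -7.34%, loss ≈ 4131 × 7.34/100 ≈ 303.
Year 2007: gap = -2.0 × (7.75 - 5.95) = -3.6%, loss ≈ 4131 × 3.6/100 ≈ 149.
Year 2008: gap = -2.0 × (7.9 - 5.95) = -3.9%, loss ≈ 4131 × 3.9/100 ≈ 161.
Year 2009: gap = -2.0 × (10.94 - 5.95) = -9.98%, loss ≈ 4131 × 9.98/100 ≈ 412.
Year 2010: gap = -2.0 × (7.46 - 5.95) = -3.02%, loss ≈ 4131 × 3.02/100 ≈ 125.
Total lost output = 303 + 149 + 161 + 412 + 125 = 1150 billion.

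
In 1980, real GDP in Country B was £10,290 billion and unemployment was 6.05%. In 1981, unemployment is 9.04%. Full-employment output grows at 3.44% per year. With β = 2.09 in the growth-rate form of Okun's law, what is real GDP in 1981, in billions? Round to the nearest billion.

Δu = 9.04 - 6.05 = 2.99 points.
Okun's law (growth form): g_Y = g_Y* - β × Δu = 3.44 - 2.09 × (2.99) = 3.44 - 6.2491 = -2.8091%.
Real GDP in the next year = 10290 × (1 - 2.8091/100) = 10290 × 0.971909 ≈ 10001 billion.

£10,001 billion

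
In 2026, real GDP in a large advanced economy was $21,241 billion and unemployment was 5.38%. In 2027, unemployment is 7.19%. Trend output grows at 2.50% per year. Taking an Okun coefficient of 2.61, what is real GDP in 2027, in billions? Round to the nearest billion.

$20,769 billion

Δu = 7.19 - 5.38 = 1.81 points.
Okun's law (growth form): g_Y = g_Y* - β × Δu = 2.50 - 2.61 × (1.81) = 2.5 - 4.7241 = -2.2241%.
Real GDP in the next year = 21241 × (1 - 2.2241/100) = 21241 × 0.977759 ≈ 20769 billion.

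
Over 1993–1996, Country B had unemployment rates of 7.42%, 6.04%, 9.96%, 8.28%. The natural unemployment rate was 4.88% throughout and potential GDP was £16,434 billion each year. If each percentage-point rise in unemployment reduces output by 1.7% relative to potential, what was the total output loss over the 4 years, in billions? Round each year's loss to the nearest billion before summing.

Year 1993: gap = -1.7 × (7.42 - 4.88) = -4.318%, loss ≈ 16434 × 4.318/100 ≈ 710.
Year 1994: gap = -1.7 × (6.04 - 4.88) = -1.972%, loss ≈ 16434 × 1.972/100 ≈ 324.
Year 1995: gap = -1.7 × (9.96 - 4.88) = -8.636%, loss ≈ 16434 × 8.636/100 ≈ 1419.
Year 1996: gap = -1.7 × (8.28 - 4.88) = -5.78%, loss ≈ 16434 × 5.78/100 ≈ 950.
Total lost output = 710 + 324 + 1419 + 950 = 3403 billion.

£3,403 billion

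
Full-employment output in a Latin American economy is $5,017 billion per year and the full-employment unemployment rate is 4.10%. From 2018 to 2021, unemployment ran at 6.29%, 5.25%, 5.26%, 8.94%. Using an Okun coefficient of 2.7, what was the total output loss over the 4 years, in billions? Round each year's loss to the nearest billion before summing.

$1,266 billion

Year 2018: gap = -2.7 × (6.29 - 4.1) = -5.913%, loss ≈ 5017 × 5.913/100 ≈ 297.
Year 2019: gap = -2.7 × (5.25 - 4.1) = -3.105%, loss ≈ 5017 × 3.105/100 ≈ 156.
Year 2020: gap = -2.7 × (5.26 - 4.1) = -3.132%, loss ≈ 5017 × 3.132/100 ≈ 157.
Year 2021: gap = -2.7 × (8.94 - 4.1) = -13.068%, loss ≈ 5017 × 13.068/100 ≈ 656.
Total lost output = 297 + 156 + 157 + 656 = 1266 billion.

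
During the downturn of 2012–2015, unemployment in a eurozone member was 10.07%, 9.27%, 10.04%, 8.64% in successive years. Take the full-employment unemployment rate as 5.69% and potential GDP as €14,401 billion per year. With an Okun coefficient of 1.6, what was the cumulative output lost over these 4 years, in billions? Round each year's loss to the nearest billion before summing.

Year 2012: gap = -1.6 × (10.07 - 5.69) = -7.008%, loss ≈ 14401 × 7.008/100 ≈ 1009.
Year 2013: gap = -1.6 × (9.27 - 5.69) = -5.728%, loss ≈ 14401 × 5.728/100 ≈ 825.
Year 2014: gap = -1.6 × (10.04 - 5.69) = -6.96%, loss ≈ 14401 × 6.96/100 ≈ 1002.
Year 2015: gap = -1.6 × (8.64 - 5.69) = -4.72%, loss ≈ 14401 × 4.72/100 ≈ 680.
Total lost output = 1009 + 825 + 1002 + 680 = 3516 billion.

€3,516 billion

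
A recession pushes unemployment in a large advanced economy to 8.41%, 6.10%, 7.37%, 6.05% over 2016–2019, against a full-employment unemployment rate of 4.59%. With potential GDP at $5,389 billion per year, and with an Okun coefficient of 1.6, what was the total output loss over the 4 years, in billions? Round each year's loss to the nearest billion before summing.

$825 billion

Year 2016: gap = -1.6 × (8.41 - 4.59) = -6.112%, loss ≈ 5389 × 6.112/100 ≈ 329.
Year 2017: gap = -1.6 × (6.1 - 4.59) = -2.416%, loss ≈ 5389 × 2.416/100 ≈ 130.
Year 2018: gap = -1.6 × (7.37 - 4.59) = -4.448%, loss ≈ 5389 × 4.448/100 ≈ 240.
Year 2019: gap = -1.6 × (6.05 - 4.59) = -2.336%, loss ≈ 5389 × 2.336/100 ≈ 126.
Total lost output = 329 + 130 + 240 + 126 = 825 billion.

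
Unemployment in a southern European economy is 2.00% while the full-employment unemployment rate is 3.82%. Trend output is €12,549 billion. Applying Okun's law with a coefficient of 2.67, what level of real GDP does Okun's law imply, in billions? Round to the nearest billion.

Unemployment gap = 2 - 3.82 = -1.82 points, so the output gap is -2.67 × (-1.82) = 4.8594%.
Actual GDP = 12549 × (1 + 4.8594/100) = 12549 × 1.048594 ≈ 13159 billion.

€13,159 billion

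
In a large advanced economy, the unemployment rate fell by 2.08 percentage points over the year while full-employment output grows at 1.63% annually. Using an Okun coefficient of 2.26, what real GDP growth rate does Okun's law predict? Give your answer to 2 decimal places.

Growth-rate Okun's law: g_Y = g_Y* - β × Δu.
g_Y = 1.63 - 2.26 × (-2.08) = 1.63 + 4.7008 = 6.3308%, i.e. 6.33% to 2 d.p.

6.33%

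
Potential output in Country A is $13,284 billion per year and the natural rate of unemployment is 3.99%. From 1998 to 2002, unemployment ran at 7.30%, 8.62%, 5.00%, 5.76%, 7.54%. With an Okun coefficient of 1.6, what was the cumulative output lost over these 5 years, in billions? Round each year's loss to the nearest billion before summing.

Year 1998: gap = -1.6 × (7.3 - 3.99) = -5.296%, loss ≈ 13284 × 5.296/100 ≈ 704.
Year 1999: gap = -1.6 × (8.62 - 3.99) = -7.408%, loss ≈ 13284 × 7.408/100 ≈ 984.
Year 2000: gap = -1.6 × (5 - 3.99) = -1.616%, loss ≈ 13284 × 1.616/100 ≈ 215.
Year 2001: gap = -1.6 × (5.76 - 3.99) = -2.832%, loss ≈ 13284 × 2.832/100 ≈ 376.
Year 2002: gap = -1.6 × (7.54 - 3.99) = -5.68%, loss ≈ 13284 × 5.68/100 ≈ 755.
Total lost output = 704 + 984 + 215 + 376 + 755 = 3034 billion.

$3,034 billion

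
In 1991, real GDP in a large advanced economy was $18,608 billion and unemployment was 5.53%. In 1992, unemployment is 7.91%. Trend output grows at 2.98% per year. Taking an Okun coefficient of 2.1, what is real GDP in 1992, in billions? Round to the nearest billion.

$18,232 billion

Δu = 7.91 - 5.53 = 2.38 points.
Okun's law (growth form): g_Y = g_Y* - β × Δu = 2.98 - 2.1 × (2.38) = 2.98 - 4.998 = -2.018%.
Real GDP in the next year = 18608 × (1 - 2.018/100) = 18608 × 0.97982 ≈ 18232 billion.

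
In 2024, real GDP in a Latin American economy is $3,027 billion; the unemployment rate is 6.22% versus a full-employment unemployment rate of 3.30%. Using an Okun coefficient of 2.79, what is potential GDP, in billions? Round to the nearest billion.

Unemployment gap = 6.22 - 3.3 = 2.92 points, so output gap = -2.79 × 2.92 = -8.1468%.
Since Y = Y* × (1 + gap/100), Y* = 3027/0.918532 ≈ 3295 billion.

$3,295 billion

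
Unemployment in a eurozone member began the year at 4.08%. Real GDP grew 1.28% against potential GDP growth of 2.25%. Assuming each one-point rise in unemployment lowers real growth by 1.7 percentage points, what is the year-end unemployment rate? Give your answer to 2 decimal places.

Growth-rate Okun's law: g_Y = g_Y* - β × Δu, so Δu = (g_Y* - g_Y)/β.
Δu = (2.25 - 1.28)/1.7 = 0.97/1.7 = 0.57 percentage points.
Year-end unemployment = 4.08 + 0.57 = 4.65%.

4.65%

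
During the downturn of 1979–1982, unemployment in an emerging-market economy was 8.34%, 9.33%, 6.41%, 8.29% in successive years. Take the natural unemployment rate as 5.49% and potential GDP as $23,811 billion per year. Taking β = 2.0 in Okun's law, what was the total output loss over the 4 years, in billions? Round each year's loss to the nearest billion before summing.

$4,957 billion

Year 1979: gap = -2.0 × (8.34 - 5.49) = -5.7%, loss ≈ 23811 × 5.7/100 ≈ 1357.
Year 1980: gap = -2.0 × (9.33 - 5.49) = -7.68%, loss ≈ 23811 × 7.68/100 ≈ 1829.
Year 1981: gap = -2.0 × (6.41 - 5.49) = -1.84%, loss ≈ 23811 × 1.84/100 ≈ 438.
Year 1982: gap = -2.0 × (8.29 - 5.49) = -5.6%, loss ≈ 23811 × 5.6/100 ≈ 1333.
Total lost output = 1357 + 1829 + 438 + 1333 = 4957 billion.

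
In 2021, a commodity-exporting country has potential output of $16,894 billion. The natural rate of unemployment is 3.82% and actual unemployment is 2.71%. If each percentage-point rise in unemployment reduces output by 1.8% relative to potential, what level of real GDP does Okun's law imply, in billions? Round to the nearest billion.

Unemployment gap = 2.71 - 3.82 = -1.11 points, so the output gap is -1.8 × (-1.11) = 1.998%.
Actual GDP = 16894 × (1 + 1.998/100) = 16894 × 1.01998 ≈ 17232 billion.

$17,232 billion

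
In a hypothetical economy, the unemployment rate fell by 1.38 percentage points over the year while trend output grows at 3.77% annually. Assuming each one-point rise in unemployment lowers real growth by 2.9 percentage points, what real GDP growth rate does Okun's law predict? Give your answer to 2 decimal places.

7.77%

Growth-rate Okun's law: g_Y = g_Y* - β × Δu.
g_Y = 3.77 - 2.9 × (-1.38) = 3.77 + 4.002 = 7.772%, i.e. 7.77% to 2 d.p.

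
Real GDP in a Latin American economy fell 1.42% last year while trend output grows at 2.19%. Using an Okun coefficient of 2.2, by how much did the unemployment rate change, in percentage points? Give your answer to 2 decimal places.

1.64 percentage points

Growth-rate Okun's law: g_Y = g_Y* - β × Δu, so Δu = (g_Y* - g_Y)/β.
Δu = (2.19 + 1.42)/2.2 = 3.61/2.2 = 1.64 percentage points.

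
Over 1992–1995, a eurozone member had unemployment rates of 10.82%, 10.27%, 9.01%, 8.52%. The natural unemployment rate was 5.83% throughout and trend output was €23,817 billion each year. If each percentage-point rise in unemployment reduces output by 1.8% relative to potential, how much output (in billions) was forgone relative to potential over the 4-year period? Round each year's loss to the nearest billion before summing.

€6,558 billion

Year 1992: gap = -1.8 × (10.82 - 5.83) = -8.982%, loss ≈ 23817 × 8.982/100 ≈ 2139.
Year 1993: gap = -1.8 × (10.27 - 5.83) = -7.992%, loss ≈ 23817 × 7.992/100 ≈ 1903.
Year 1994: gap = -1.8 × (9.01 - 5.83) = -5.724%, loss ≈ 23817 × 5.724/100 ≈ 1363.
Year 1995: gap = -1.8 × (8.52 - 5.83) = -4.842%, loss ≈ 23817 × 4.842/100 ≈ 1153.
Total lost output = 2139 + 1903 + 1363 + 1153 = 6558 billion.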